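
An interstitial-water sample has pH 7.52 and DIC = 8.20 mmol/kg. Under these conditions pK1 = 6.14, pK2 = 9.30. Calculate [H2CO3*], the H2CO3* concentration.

[CO2*] = 0.323 mmol/kg

α₀ = 1 / (1 + K1/[H⁺] + K1K2/[H⁺]²) = 1 / (1 + 10^+1.38 + 10^-0.40)
   = 1 / (1 + 23.988 + 0.39811) = 1/25.386 = 0.03939
[CO2*] = α₀ × DIC = 0.03939 × 8.20 = 0.323 mmol/kg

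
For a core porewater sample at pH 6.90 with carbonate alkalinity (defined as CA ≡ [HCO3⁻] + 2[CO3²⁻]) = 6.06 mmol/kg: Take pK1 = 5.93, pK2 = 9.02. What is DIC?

CA = [HCO3⁻] + 2[CO3²⁻] = (α₁ + 2α₂)·DIC
At pH 6.90: [H⁺]/K1 = 10^-0.97 = 0.10715, K2/[H⁺] = 10^-2.12 = 0.0075858
α₁ = 1/(1 + 0.10715 + 0.0075858) = 1/1.1147 = 0.8971; α₂ = α₁·K2/[H⁺] = 0.006805
α₁ + 2α₂ = 0.9107
DIC = CA / (α₁ + 2α₂) = 6.06 / 0.9107 = 6.65 mmol/kg

DIC = 6.65 mmol/kg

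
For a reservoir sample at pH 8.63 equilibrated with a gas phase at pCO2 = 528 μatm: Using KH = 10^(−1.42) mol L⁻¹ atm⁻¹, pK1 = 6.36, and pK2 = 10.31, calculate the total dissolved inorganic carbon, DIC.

[CO2*] = KH · pCO2 = 10^(−1.42) × 528×10^-6 = 2.007×10^-5 mol/L
α₀ = 1/(1 + K1/[H⁺] + K1K2/[H⁺]²) = 1/(1 + 10^+2.27 + 10^+0.59) = 0.005233
DIC = [CO2*]/α₀ = 2.007×10^-5 / 0.005233 = 3.84 mmol/L

DIC = 3.84 mmol/L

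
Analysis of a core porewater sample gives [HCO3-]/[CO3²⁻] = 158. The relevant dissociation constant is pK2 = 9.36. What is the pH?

pH = 7.16

From K2 = [H⁺][CO3²⁻]/[HCO3-]:  pH = pK2 − log₁₀([HCO3-]/[CO3²⁻])
log₁₀(158) = +2.199
pH = 9.36 − (+2.199) = 7.16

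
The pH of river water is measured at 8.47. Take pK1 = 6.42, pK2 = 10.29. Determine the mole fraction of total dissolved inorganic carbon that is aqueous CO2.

α₀ = 0.00870

α₀ = 1 / (1 + K1/[H⁺] + K1K2/[H⁺]²) = 1 / (1 + 10^+2.05 + 10^+0.23)
   = 1 / (1 + 112.20 + 1.6982) = 1/114.90 = 0.008703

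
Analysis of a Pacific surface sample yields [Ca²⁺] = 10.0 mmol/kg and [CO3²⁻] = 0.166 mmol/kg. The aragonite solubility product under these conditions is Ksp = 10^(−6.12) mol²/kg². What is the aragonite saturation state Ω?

Ω = 2.19

Ksp = 10^(−6.12) = 7.586×10^-7
Ω = [Ca²⁺][CO3²⁻]/Ksp = (10.0×10^-3)(0.166×10^-3) / 7.586×10^-7 = 2.19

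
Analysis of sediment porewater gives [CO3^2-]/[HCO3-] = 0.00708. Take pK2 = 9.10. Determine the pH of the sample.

From K2 = [H⁺][CO3^2-]/[HCO3-]:  pH = pK2 + log₁₀([CO3^2-]/[HCO3-])
log₁₀(0.00708) = -2.150
pH = 9.10 + (-2.150) = 6.95

pH = 6.95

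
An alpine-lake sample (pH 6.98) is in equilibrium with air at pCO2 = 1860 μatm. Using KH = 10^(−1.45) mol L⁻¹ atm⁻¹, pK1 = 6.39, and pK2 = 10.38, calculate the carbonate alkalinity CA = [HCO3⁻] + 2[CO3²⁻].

CA = 0.257 mmol/L

[CO2*] = KH · pCO2 = 10^(−1.45) × 1860×10^-6 = 6.600×10^-5 mol/L
α₀ = 1/(1 + K1/[H⁺] + K1K2/[H⁺]²) = 1/(1 + 10^+0.59 + 10^-2.81) = 0.2044
DIC = [CO2*]/α₀ = 6.600×10^-5 / 0.2044 = 0.3228 mmol/L
CA = (α₁ + 2α₂)·DIC = (0.7953 + 2×0.0003166) × 0.3228 = 0.257 mmol/L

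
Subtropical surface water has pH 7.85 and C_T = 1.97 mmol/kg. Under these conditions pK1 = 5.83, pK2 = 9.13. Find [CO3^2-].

α₂ = 1 / (1 + [H⁺]/K2 + [H⁺]²/(K1K2)) = 1 / (1 + 10^+1.28 + 10^-0.74)
   = 1 / (1 + 19.055 + 0.18197) = 1/20.237 = 0.04942
[CO3²⁻] = α₂ × DIC = 0.04942 × 1.97 = 0.0973 mmol/kg

[CO3²⁻] = 0.0973 mmol/kg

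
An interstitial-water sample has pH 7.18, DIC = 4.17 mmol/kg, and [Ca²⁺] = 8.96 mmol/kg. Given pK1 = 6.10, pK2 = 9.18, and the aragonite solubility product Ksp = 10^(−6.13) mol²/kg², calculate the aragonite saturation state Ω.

α₂ = 1 / (1 + [H⁺]/K2 + [H⁺]²/(K1K2)) = 1 / (1 + 10^+2.00 + 10^+0.92)
   = 1 / (1 + 100.00 + 8.3176) = 1/109.32 = 0.009148
[CO3²⁻] = α₂ × DIC = 0.009148 × 4.17 = 0.03815 mmol/kg
Ksp = 10^(−6.13) = 7.413×10^-7
Ω = [Ca²⁺][CO3²⁻]/Ksp = (8.96×10^-3)(3.815×10^-5) / 7.413×10^-7 = 0.461

Ω = 0.461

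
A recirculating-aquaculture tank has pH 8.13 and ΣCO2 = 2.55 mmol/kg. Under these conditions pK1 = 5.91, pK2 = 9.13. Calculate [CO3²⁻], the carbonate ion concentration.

α₂ = 1 / (1 + [H⁺]/K2 + [H⁺]²/(K1K2)) = 1 / (1 + 10^+1.00 + 10^-1.22)
   = 1 / (1 + 10.000 + 0.060256) = 1/11.060 = 0.09041
[CO3²⁻] = α₂ × DIC = 0.09041 × 2.55 = 0.231 mmol/kg

[CO3²⁻] = 0.231 mmol/kg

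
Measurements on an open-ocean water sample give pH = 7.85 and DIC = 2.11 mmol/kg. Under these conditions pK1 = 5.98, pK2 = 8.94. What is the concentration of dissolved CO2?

[CO2*] = 0.0260 mmol/kg

α₀ = 1 / (1 + K1/[H⁺] + K1K2/[H⁺]²) = 1 / (1 + 10^+1.87 + 10^+0.78)
   = 1 / (1 + 74.131 + 6.0256) = 1/81.157 = 0.01232
[CO2*] = α₀ × DIC = 0.01232 × 2.11 = 0.0260 mmol/kg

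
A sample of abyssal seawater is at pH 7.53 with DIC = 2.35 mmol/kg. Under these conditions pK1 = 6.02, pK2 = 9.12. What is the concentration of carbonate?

α₂ = 1 / (1 + [H⁺]/K2 + [H⁺]²/(K1K2)) = 1 / (1 + 10^+1.59 + 10^+0.08)
   = 1 / (1 + 38.905 + 1.2023) = 1/41.107 = 0.02433
[CO3²⁻] = α₂ × DIC = 0.02433 × 2.35 = 0.0572 mmol/kg

[CO3²⁻] = 0.0572 mmol/kg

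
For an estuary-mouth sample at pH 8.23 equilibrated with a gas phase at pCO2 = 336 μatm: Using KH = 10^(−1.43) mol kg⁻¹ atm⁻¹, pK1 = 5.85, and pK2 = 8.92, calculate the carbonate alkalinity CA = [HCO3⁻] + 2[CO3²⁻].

CA = 4.22 mmol/kg

[CO2*] = KH · pCO2 = 10^(−1.43) × 336×10^-6 = 1.248×10^-5 mol/kg
α₀ = 1/(1 + K1/[H⁺] + K1K2/[H⁺]²) = 1/(1 + 10^+2.38 + 10^+1.69) = 0.003450
DIC = [CO2*]/α₀ = 1.248×10^-5 / 0.003450 = 3.619 mmol/kg
CA = (α₁ + 2α₂)·DIC = (0.8276 + 2×0.1690) × 3.619 = 4.22 mmol/kg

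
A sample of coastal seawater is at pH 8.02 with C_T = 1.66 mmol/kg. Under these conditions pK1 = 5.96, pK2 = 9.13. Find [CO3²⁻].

[CO3²⁻] = 0.119 mmol/kg

α₂ = 1 / (1 + [H⁺]/K2 + [H⁺]²/(K1K2)) = 1 / (1 + 10^+1.11 + 10^-0.95)
   = 1 / (1 + 12.882 + 0.11220) = 1/13.995 = 0.07146
[CO3²⁻] = α₂ × DIC = 0.07146 × 1.66 = 0.119 mmol/kg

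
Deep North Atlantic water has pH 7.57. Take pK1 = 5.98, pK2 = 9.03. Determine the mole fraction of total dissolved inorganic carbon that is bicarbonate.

α₁ = 1 / (1 + [H⁺]/K1 + K2/[H⁺]) = 1 / (1 + 10^-1.59 + 10^-1.46)
   = 1 / (1 + 0.025704 + 0.034674) = 1/1.0604 = 0.9431

α₁ = 0.943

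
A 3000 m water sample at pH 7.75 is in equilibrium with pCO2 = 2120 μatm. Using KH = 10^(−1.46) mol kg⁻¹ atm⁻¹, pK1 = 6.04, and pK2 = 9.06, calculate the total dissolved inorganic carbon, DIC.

[CO2*] = KH · pCO2 = 10^(−1.46) × 2120×10^-6 = 7.351×10^-5 mol/kg
α₀ = 1/(1 + K1/[H⁺] + K1K2/[H⁺]²) = 1/(1 + 10^+1.71 + 10^+0.40) = 0.01825
DIC = [CO2*]/α₀ = 7.351×10^-5 / 0.01825 = 4.03 mmol/kg

DIC = 4.03 mmol/kg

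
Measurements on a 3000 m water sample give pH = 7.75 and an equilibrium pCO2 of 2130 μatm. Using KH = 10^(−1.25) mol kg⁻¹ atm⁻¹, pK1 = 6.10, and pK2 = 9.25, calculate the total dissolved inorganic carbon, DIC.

[CO2*] = KH · pCO2 = 10^(−1.25) × 2130×10^-6 = 1.198×10^-4 mol/kg
α₀ = 1/(1 + K1/[H⁺] + K1K2/[H⁺]²) = 1/(1 + 10^+1.65 + 10^+0.15) = 0.02124
DIC = [CO2*]/α₀ = 1.198×10^-4 / 0.02124 = 5.64 mmol/kg

DIC = 5.64 mmol/kg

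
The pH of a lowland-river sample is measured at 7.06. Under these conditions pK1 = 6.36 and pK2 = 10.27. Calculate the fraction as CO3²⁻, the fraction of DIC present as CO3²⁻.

α₂ = 1 / (1 + [H⁺]/K2 + [H⁺]²/(K1K2)) = 1 / (1 + 10^+3.21 + 10^+2.51)
   = 1 / (1 + 1621.8 + 323.59) = 1/1946.4 = 0.0005138

α₂ = 0.000514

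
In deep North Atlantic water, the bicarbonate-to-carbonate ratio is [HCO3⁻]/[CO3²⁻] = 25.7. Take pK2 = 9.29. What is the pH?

From K2 = [H⁺][CO3²⁻]/[HCO3⁻]:  pH = pK2 − log₁₀([HCO3⁻]/[CO3²⁻])
log₁₀(25.7) = +1.410
pH = 9.29 − (+1.410) = 7.88

pH = 7.88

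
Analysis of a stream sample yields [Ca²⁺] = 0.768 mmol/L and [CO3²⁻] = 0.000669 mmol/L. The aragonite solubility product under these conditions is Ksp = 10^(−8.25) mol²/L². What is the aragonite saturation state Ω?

Ksp = 10^(−8.25) = 5.623×10^-9
Ω = [Ca²⁺][CO3²⁻]/Ksp = (0.768×10^-3)(0.000669×10^-3) / 5.623×10^-9 = 0.0914

Ω = 0.0914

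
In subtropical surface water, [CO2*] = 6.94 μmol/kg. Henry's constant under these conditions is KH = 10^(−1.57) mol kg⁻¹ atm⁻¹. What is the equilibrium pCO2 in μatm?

pCO2 = 258 μatm

KH = 10^(−1.57) = 2.692×10^-2 mol kg⁻¹ atm⁻¹
pCO2 = [CO2*]/KH = 6.94×10^-6 / 2.692×10^-2 = 2.58×10^-4 atm = 258 μatm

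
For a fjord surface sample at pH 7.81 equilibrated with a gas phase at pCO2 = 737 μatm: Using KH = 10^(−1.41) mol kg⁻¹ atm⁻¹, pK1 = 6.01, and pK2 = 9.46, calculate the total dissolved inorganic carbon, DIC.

[CO2*] = KH · pCO2 = 10^(−1.41) × 737×10^-6 = 2.867×10^-5 mol/kg
α₀ = 1/(1 + K1/[H⁺] + K1K2/[H⁺]²) = 1/(1 + 10^+1.80 + 10^+0.15) = 0.01527
DIC = [CO2*]/α₀ = 2.867×10^-5 / 0.01527 = 1.88 mmol/kg

DIC = 1.88 mmol/kg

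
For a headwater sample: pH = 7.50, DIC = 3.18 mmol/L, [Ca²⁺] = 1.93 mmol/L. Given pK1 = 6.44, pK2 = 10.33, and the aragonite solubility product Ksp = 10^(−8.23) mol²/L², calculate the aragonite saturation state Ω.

Ω = 1.42

α₂ = 1 / (1 + [H⁺]/K2 + [H⁺]²/(K1K2)) = 1 / (1 + 10^+2.83 + 10^+1.77)
   = 1 / (1 + 676.08 + 58.884) = 1/735.97 = 0.001359
[CO3²⁻] = α₂ × DIC = 0.001359 × 3.18 = 0.004321 mmol/L = 4.321 μmol/L
Ksp = 10^(−8.23) = 5.888×10^-9
Ω = [Ca²⁺][CO3²⁻]/Ksp = (1.93×10^-3)(4.321×10^-6) / 5.888×10^-9 = 1.42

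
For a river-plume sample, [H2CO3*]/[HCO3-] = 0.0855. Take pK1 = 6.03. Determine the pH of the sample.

pH = 7.10

From K1 = [H⁺][HCO3-]/[H2CO3*]:  pH = pK1 − log₁₀([H2CO3*]/[HCO3-])
log₁₀(0.0855) = -1.068
pH = 6.03 − (-1.068) = 7.10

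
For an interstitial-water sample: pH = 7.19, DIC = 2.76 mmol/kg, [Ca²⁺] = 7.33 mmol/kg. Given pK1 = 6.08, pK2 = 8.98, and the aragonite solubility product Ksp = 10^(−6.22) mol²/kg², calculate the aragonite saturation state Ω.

Ω = 0.498

α₂ = 1 / (1 + [H⁺]/K2 + [H⁺]²/(K1K2)) = 1 / (1 + 10^+1.79 + 10^+0.68)
   = 1 / (1 + 61.660 + 4.7863) = 1/67.446 = 0.01483
[CO3²⁻] = α₂ × DIC = 0.01483 × 2.76 = 0.04092 mmol/kg
Ksp = 10^(−6.22) = 6.026×10^-7
Ω = [Ca²⁺][CO3²⁻]/Ksp = (7.33×10^-3)(4.092×10^-5) / 6.026×10^-7 = 0.498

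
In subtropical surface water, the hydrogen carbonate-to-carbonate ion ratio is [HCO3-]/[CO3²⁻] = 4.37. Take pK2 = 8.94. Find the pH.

pH = 8.30

From K2 = [H⁺][CO3²⁻]/[HCO3-]:  pH = pK2 − log₁₀([HCO3-]/[CO3²⁻])
log₁₀(4.37) = +0.640
pH = 8.94 − (+0.640) = 8.30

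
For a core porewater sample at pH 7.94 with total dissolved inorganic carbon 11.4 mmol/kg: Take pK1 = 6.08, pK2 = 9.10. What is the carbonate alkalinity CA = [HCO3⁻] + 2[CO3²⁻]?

CA = 12.0 mmol/kg

CA = [HCO3⁻] + 2[CO3²⁻] = (α₁ + 2α₂)·DIC
At pH 7.94: [H⁺]/K1 = 10^-1.86 = 0.013804, K2/[H⁺] = 10^-1.16 = 0.069183
α₁ = 1/(1 + 0.013804 + 0.069183) = 1/1.0830 = 0.9234; α₂ = α₁·K2/[H⁺] = 0.06388
α₁ + 2α₂ = 1.0511
CA = 1.0511 × 11.4 = 12.0 mmol/kg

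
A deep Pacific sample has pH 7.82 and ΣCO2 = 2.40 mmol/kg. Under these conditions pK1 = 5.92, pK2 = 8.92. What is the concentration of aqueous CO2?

α₀ = 1 / (1 + K1/[H⁺] + K1K2/[H⁺]²) = 1 / (1 + 10^+1.90 + 10^+0.80)
   = 1 / (1 + 79.433 + 6.3096) = 1/86.742 = 0.01153
[CO2*] = α₀ × DIC = 0.01153 × 2.40 = 0.0277 mmol/kg

[CO2*] = 0.0277 mmol/kg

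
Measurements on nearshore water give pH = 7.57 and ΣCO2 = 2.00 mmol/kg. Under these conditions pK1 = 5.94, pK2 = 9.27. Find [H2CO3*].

[CO2*] = 0.0449 mmol/kg

α₀ = 1 / (1 + K1/[H⁺] + K1K2/[H⁺]²) = 1 / (1 + 10^+1.63 + 10^-0.07)
   = 1 / (1 + 42.658 + 0.85114) = 1/44.509 = 0.02247
[CO2*] = α₀ × DIC = 0.02247 × 2.00 = 0.0449 mmol/kg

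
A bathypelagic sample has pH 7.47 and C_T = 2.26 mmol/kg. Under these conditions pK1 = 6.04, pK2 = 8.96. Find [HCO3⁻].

α₁ = 1 / (1 + [H⁺]/K1 + K2/[H⁺]) = 1 / (1 + 10^-1.43 + 10^-1.49)
   = 1 / (1 + 0.037154 + 0.032359) = 1/1.0695 = 0.9350
[HCO3⁻] = α₁ × DIC = 0.9350 × 2.26 = 2.11 mmol/kg

[HCO3⁻] = 2.11 mmol/kg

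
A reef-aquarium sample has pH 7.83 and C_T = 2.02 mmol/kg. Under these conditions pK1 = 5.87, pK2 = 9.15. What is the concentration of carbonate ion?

[CO3²⁻] = 0.0913 mmol/kg

α₂ = 1 / (1 + [H⁺]/K2 + [H⁺]²/(K1K2)) = 1 / (1 + 10^+1.32 + 10^-0.64)
   = 1 / (1 + 20.893 + 0.22909) = 1/22.122 = 0.04520
[CO3²⁻] = α₂ × DIC = 0.04520 × 2.02 = 0.0913 mmol/kg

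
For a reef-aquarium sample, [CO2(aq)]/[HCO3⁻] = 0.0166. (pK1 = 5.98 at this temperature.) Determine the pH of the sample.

pH = 7.76

From K1 = [H⁺][HCO3⁻]/[CO2(aq)]:  pH = pK1 − log₁₀([CO2(aq)]/[HCO3⁻])
log₁₀(0.0166) = -1.780
pH = 5.98 − (-1.780) = 7.76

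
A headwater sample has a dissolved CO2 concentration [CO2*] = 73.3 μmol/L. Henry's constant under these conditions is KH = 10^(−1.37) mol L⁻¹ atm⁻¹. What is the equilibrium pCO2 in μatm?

KH = 10^(−1.37) = 4.266×10^-2 mol L⁻¹ atm⁻¹
pCO2 = [CO2*]/KH = 73.3×10^-6 / 4.266×10^-2 = 1.72×10^-3 atm = 1720 μatm

pCO2 = 1720 μatm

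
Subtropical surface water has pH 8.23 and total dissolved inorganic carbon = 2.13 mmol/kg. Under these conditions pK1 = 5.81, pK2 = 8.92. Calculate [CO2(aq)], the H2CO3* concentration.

α₀ = 1 / (1 + K1/[H⁺] + K1K2/[H⁺]²) = 1 / (1 + 10^+2.42 + 10^+1.73)
   = 1 / (1 + 263.03 + 53.703) = 1/317.73 = 0.003147
[CO2*] = α₀ × DIC = 0.003147 × 2.13 = 0.00670 mmol/kg = 6.70 μmol/kg

[CO2*] = 6.70 μmol/kg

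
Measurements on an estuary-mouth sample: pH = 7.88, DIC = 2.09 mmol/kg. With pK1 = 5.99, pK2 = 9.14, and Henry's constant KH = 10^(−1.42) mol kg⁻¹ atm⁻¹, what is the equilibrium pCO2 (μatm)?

α₀ = 1 / (1 + K1/[H⁺] + K1K2/[H⁺]²) = 1 / (1 + 10^+1.89 + 10^+0.63)
   = 1 / (1 + 77.625 + 4.2658) = 1/82.891 = 0.01206
[CO2*] = α₀ × DIC = 0.01206 × 2.09 = 0.02521 mmol/kg
pCO2 = [CO2*]/KH = 2.521×10^-5 / 3.802×10^-2 = 663 μatm

pCO2 = 663 μatm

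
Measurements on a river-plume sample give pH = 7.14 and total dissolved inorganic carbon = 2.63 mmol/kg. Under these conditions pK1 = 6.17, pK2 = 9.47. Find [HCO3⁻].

α₁ = 1 / (1 + [H⁺]/K1 + K2/[H⁺]) = 1 / (1 + 10^-0.97 + 10^-2.33)
   = 1 / (1 + 0.10715 + 0.0046774) = 1/1.1118 = 0.8994
[HCO3⁻] = α₁ × DIC = 0.8994 × 2.63 = 2.37 mmol/kg

[HCO3⁻] = 2.37 mmol/kg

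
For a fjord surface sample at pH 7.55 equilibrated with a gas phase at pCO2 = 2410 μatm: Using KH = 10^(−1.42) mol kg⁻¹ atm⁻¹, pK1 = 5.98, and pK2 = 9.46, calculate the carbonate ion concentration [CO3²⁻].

[CO2*] = KH · pCO2 = 10^(−1.42) × 2410×10^-6 = 9.163×10^-5 mol/kg
α₀ = 1/(1 + K1/[H⁺] + K1K2/[H⁺]²) = 1/(1 + 10^+1.57 + 10^-0.34) = 0.02590
DIC = [CO2*]/α₀ = 9.163×10^-5 / 0.02590 = 3.538 mmol/kg
[CO3²⁻] = α₂·DIC; α₂ = 0.01184, so [CO3²⁻] = 0.01184 × 3.538 = 0.0419 mmol/kg

[CO3²⁻] = 0.0419 mmol/kg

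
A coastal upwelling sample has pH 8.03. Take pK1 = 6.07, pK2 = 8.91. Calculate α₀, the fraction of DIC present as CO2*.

α₀ = 0.00959

α₀ = 1 / (1 + K1/[H⁺] + K1K2/[H⁺]²) = 1 / (1 + 10^+1.96 + 10^+1.08)
   = 1 / (1 + 91.201 + 12.023) = 1/104.22 = 0.009595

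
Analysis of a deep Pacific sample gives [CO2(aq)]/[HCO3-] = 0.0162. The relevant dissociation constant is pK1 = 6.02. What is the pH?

From K1 = [H⁺][HCO3-]/[CO2(aq)]:  pH = pK1 − log₁₀([CO2(aq)]/[HCO3-])
log₁₀(0.0162) = -1.790
pH = 6.02 − (-1.790) = 7.81

pH = 7.81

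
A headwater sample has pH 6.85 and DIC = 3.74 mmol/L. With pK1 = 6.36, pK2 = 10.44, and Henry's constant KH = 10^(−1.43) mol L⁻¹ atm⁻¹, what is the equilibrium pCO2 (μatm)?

pCO2 = 2.46×10^4 μatm

α₀ = 1 / (1 + K1/[H⁺] + K1K2/[H⁺]²) = 1 / (1 + 10^+0.49 + 10^-3.10)
   = 1 / (1 + 3.0903 + 0.00079433) = 1/4.0911 = 0.2444
[CO2*] = α₀ × DIC = 0.2444 × 3.74 = 0.9142 mmol/L
pCO2 = [CO2*]/KH = 9.142×10^-4 / 3.715×10^-2 = 2.46×10^4 μatm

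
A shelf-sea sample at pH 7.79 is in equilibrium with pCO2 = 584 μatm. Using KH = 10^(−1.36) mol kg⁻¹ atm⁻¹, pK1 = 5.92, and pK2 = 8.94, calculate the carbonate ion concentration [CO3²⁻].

[CO3²⁻] = 0.134 mmol/kg

[CO2*] = KH · pCO2 = 10^(−1.36) × 584×10^-6 = 2.549×10^-5 mol/kg
α₀ = 1/(1 + K1/[H⁺] + K1K2/[H⁺]²) = 1/(1 + 10^+1.87 + 10^+0.72) = 0.01244
DIC = [CO2*]/α₀ = 2.549×10^-5 / 0.01244 = 2.049 mmol/kg
[CO3²⁻] = α₂·DIC; α₂ = 0.06529, so [CO3²⁻] = 0.06529 × 2.049 = 0.134 mmol/kg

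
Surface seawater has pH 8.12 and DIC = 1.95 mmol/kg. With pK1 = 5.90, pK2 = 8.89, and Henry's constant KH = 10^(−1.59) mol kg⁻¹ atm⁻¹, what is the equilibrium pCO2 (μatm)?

pCO2 = 389 μatm

α₀ = 1 / (1 + K1/[H⁺] + K1K2/[H⁺]²) = 1 / (1 + 10^+2.22 + 10^+1.45)
   = 1 / (1 + 165.96 + 28.184) = 1/195.14 = 0.005124
[CO2*] = α₀ × DIC = 0.005124 × 1.95 = 0.009993 mmol/kg = 9.993 μmol/kg
pCO2 = [CO2*]/KH = 9.993×10^-6 / 2.570×10^-2 = 389 μatm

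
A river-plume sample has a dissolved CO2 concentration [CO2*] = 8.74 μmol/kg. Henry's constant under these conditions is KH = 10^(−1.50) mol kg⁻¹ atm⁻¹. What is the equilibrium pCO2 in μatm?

pCO2 = 276 μatm

KH = 10^(−1.50) = 3.162×10^-2 mol kg⁻¹ atm⁻¹
pCO2 = [CO2*]/KH = 8.74×10^-6 / 3.162×10^-2 = 2.76×10^-4 atm = 276 μatm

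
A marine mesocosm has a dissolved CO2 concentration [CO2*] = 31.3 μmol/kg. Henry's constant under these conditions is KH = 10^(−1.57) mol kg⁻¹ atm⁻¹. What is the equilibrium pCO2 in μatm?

pCO2 = 1160 μatm

KH = 10^(−1.57) = 2.692×10^-2 mol kg⁻¹ atm⁻¹
pCO2 = [CO2*]/KH = 31.3×10^-6 / 2.692×10^-2 = 1.16×10^-3 atm = 1160 μatm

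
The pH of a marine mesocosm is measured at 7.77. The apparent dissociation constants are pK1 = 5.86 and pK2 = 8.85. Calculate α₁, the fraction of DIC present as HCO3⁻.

α₁ = 0.913

α₁ = 1 / (1 + [H⁺]/K1 + K2/[H⁺]) = 1 / (1 + 10^-1.91 + 10^-1.08)
   = 1 / (1 + 0.012303 + 0.083176) = 1/1.0955 = 0.9128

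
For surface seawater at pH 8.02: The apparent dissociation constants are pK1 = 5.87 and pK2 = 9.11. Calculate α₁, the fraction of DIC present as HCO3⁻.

α₁ = 0.919

α₁ = 1 / (1 + [H⁺]/K1 + K2/[H⁺]) = 1 / (1 + 10^-2.15 + 10^-1.09)
   = 1 / (1 + 0.0070795 + 0.081283) = 1/1.0884 = 0.9188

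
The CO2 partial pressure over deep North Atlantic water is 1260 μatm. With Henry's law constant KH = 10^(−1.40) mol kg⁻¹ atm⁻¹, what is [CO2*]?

KH = 10^(−1.40) = 3.981×10^-2 mol kg⁻¹ atm⁻¹
[CO2*] = KH · pCO2 = 3.981×10^-2 × 1260×10^-6 atm = 5.02×10^-5 mol/kg

[CO2*] = 50.2 μmol/kg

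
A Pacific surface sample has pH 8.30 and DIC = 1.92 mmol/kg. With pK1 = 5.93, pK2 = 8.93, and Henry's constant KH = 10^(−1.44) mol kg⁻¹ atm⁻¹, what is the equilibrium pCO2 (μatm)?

α₀ = 1 / (1 + K1/[H⁺] + K1K2/[H⁺]²) = 1 / (1 + 10^+2.37 + 10^+1.74)
   = 1 / (1 + 234.42 + 54.954) = 1/290.38 = 0.003444
[CO2*] = α₀ × DIC = 0.003444 × 1.92 = 0.006612 mmol/kg = 6.612 μmol/kg
pCO2 = [CO2*]/KH = 6.612×10^-6 / 3.631×10^-2 = 182 μatm

pCO2 = 182 μatm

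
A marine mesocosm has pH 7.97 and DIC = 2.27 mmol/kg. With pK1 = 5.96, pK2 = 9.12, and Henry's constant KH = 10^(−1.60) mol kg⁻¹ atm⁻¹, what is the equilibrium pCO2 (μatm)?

pCO2 = 817 μatm

α₀ = 1 / (1 + K1/[H⁺] + K1K2/[H⁺]²) = 1 / (1 + 10^+2.01 + 10^+0.86)
   = 1 / (1 + 102.33 + 7.2444) = 1/110.57 = 0.009044
[CO2*] = α₀ × DIC = 0.009044 × 2.27 = 0.02053 mmol/kg
pCO2 = [CO2*]/KH = 2.053×10^-5 / 2.512×10^-2 = 817 μatm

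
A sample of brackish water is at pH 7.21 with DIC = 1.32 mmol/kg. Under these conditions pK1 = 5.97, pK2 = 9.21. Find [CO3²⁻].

α₂ = 1 / (1 + [H⁺]/K2 + [H⁺]²/(K1K2)) = 1 / (1 + 10^+2.00 + 10^+0.76)
   = 1 / (1 + 100.00 + 5.7544) = 1/106.75 = 0.009367
[CO3²⁻] = α₂ × DIC = 0.009367 × 1.32 = 0.0124 mmol/kg = 12.4 μmol/kg

[CO3²⁻] = 12.4 μmol/kg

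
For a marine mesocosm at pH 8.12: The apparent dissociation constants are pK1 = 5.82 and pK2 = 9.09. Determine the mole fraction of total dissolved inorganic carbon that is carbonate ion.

α₂ = 0.0963

α₂ = 1 / (1 + [H⁺]/K2 + [H⁺]²/(K1K2)) = 1 / (1 + 10^+0.97 + 10^-1.33)
   = 1 / (1 + 9.3325 + 0.046774) = 1/10.379 = 0.09635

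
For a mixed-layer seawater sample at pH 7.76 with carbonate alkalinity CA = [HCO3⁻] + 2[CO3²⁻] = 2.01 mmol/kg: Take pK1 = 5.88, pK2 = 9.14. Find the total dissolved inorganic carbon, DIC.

CA = [HCO3⁻] + 2[CO3²⁻] = (α₁ + 2α₂)·DIC
At pH 7.76: [H⁺]/K1 = 10^-1.88 = 0.013183, K2/[H⁺] = 10^-1.38 = 0.041687
α₁ = 1/(1 + 0.013183 + 0.041687) = 1/1.0549 = 0.9480; α₂ = α₁·K2/[H⁺] = 0.03952
α₁ + 2α₂ = 1.0270
DIC = CA / (α₁ + 2α₂) = 2.01 / 1.0270 = 1.96 mmol/kg

DIC = 1.96 mmol/kg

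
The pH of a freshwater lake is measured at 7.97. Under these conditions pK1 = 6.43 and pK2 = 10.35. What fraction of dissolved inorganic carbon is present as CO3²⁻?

α₂ = 1 / (1 + [H⁺]/K2 + [H⁺]²/(K1K2)) = 1 / (1 + 10^+2.38 + 10^+0.84)
   = 1 / (1 + 239.88 + 6.9183) = 1/247.80 = 0.004035

α₂ = 0.00404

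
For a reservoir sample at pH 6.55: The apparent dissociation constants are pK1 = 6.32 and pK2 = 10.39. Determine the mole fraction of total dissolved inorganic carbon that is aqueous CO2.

α₀ = 1 / (1 + K1/[H⁺] + K1K2/[H⁺]²) = 1 / (1 + 10^+0.23 + 10^-3.61)
   = 1 / (1 + 1.6982 + 0.00024547) = 1/2.6985 = 0.3706

α₀ = 0.371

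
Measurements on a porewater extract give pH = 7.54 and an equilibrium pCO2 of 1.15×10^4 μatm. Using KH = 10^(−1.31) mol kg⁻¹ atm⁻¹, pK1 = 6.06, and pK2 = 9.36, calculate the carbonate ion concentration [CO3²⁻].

[CO3²⁻] = 0.257 mmol/kg

[CO2*] = KH · pCO2 = 10^(−1.31) × 1.15×10^4×10^-6 = 5.632×10^-4 mol/kg
α₀ = 1/(1 + K1/[H⁺] + K1K2/[H⁺]²) = 1/(1 + 10^+1.48 + 10^-0.34) = 0.03159
DIC = [CO2*]/α₀ = 5.632×10^-4 / 0.03159 = 17.83 mmol/kg
[CO3²⁻] = α₂·DIC; α₂ = 0.01444, so [CO3²⁻] = 0.01444 × 17.83 = 0.257 mmol/kg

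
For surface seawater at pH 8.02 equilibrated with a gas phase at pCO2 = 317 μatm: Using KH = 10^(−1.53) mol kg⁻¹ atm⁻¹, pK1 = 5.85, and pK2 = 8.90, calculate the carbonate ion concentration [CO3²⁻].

[CO2*] = KH · pCO2 = 10^(−1.53) × 317×10^-6 = 9.355×10^-6 mol/kg
α₀ = 1/(1 + K1/[H⁺] + K1K2/[H⁺]²) = 1/(1 + 10^+2.17 + 10^+1.29) = 0.005938
DIC = [CO2*]/α₀ = 9.355×10^-6 / 0.005938 = 1.576 mmol/kg
[CO3²⁻] = α₂·DIC; α₂ = 0.1158, so [CO3²⁻] = 0.1158 × 1.576 = 0.182 mmol/kg

[CO3²⁻] = 0.182 mmol/kg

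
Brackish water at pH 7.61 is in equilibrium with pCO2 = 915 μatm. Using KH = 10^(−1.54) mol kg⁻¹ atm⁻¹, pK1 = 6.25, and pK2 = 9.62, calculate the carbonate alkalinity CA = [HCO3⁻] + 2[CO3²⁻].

[CO2*] = KH · pCO2 = 10^(−1.54) × 915×10^-6 = 2.639×10^-5 mol/kg
α₀ = 1/(1 + K1/[H⁺] + K1K2/[H⁺]²) = 1/(1 + 10^+1.36 + 10^-0.65) = 0.04144
DIC = [CO2*]/α₀ = 2.639×10^-5 / 0.04144 = 0.6368 mmol/kg
CA = (α₁ + 2α₂)·DIC = (0.9493 + 2×0.009277) × 0.6368 = 0.616 mmol/kg

CA = 0.616 mmol/kg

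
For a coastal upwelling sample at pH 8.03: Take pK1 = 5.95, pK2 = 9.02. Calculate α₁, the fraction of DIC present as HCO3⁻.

α₁ = 0.900

α₁ = 1 / (1 + [H⁺]/K1 + K2/[H⁺]) = 1 / (1 + 10^-2.08 + 10^-0.99)
   = 1 / (1 + 0.0083176 + 0.10233) = 1/1.1106 = 0.9004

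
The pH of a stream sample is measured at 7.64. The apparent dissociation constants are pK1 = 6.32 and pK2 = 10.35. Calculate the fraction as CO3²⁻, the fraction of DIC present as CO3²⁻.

α₂ = 0.00186

α₂ = 1 / (1 + [H⁺]/K2 + [H⁺]²/(K1K2)) = 1 / (1 + 10^+2.71 + 10^+1.39)
   = 1 / (1 + 512.86 + 24.547) = 1/538.41 = 0.001857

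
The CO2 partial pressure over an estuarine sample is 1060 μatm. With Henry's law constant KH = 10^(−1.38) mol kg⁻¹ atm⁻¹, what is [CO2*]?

[CO2*] = 44.2 μmol/kg

KH = 10^(−1.38) = 4.169×10^-2 mol kg⁻¹ atm⁻¹
[CO2*] = KH · pCO2 = 4.169×10^-2 × 1060×10^-6 atm = 4.42×10^-5 mol/kg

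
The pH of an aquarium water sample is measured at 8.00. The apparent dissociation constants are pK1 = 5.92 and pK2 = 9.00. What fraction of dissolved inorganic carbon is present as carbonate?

α₂ = 1 / (1 + [H⁺]/K2 + [H⁺]²/(K1K2)) = 1 / (1 + 10^+1.00 + 10^-1.08)
   = 1 / (1 + 10.000 + 0.083176) = 1/11.083 = 0.09023

α₂ = 0.0902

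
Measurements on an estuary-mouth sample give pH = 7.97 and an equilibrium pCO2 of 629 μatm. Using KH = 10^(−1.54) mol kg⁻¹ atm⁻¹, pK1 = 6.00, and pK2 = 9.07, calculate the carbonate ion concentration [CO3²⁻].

[CO3²⁻] = 0.134 mmol/kg

[CO2*] = KH · pCO2 = 10^(−1.54) × 629×10^-6 = 1.814×10^-5 mol/kg
α₀ = 1/(1 + K1/[H⁺] + K1K2/[H⁺]²) = 1/(1 + 10^+1.97 + 10^+0.87) = 0.009829
DIC = [CO2*]/α₀ = 1.814×10^-5 / 0.009829 = 1.846 mmol/kg
[CO3²⁻] = α₂·DIC; α₂ = 0.07286, so [CO3²⁻] = 0.07286 × 1.846 = 0.134 mmol/kg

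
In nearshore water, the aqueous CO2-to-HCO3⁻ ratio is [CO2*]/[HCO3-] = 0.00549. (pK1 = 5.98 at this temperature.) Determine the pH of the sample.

pH = 8.24

From K1 = [H⁺][HCO3-]/[CO2*]:  pH = pK1 − log₁₀([CO2*]/[HCO3-])
log₁₀(0.00549) = -2.260
pH = 5.98 − (-2.260) = 8.24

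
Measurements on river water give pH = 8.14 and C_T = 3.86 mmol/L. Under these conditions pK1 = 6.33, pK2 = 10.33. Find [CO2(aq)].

α₀ = 1 / (1 + K1/[H⁺] + K1K2/[H⁺]²) = 1 / (1 + 10^+1.81 + 10^-0.38)
   = 1 / (1 + 64.565 + 0.41687) = 1/65.982 = 0.01516
[CO2*] = α₀ × DIC = 0.01516 × 3.86 = 0.0585 mmol/L

[CO2*] = 0.0585 mmol/L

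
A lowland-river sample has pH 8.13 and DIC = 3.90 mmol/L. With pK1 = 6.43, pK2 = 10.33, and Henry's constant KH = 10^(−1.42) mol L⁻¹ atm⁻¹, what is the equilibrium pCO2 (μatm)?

pCO2 = 1990 μatm

α₀ = 1 / (1 + K1/[H⁺] + K1K2/[H⁺]²) = 1 / (1 + 10^+1.70 + 10^-0.50)
   = 1 / (1 + 50.119 + 0.31623) = 1/51.435 = 0.01944
[CO2*] = α₀ × DIC = 0.01944 × 3.90 = 0.07582 mmol/L
pCO2 = [CO2*]/KH = 7.582×10^-5 / 3.802×10^-2 = 1990 μatm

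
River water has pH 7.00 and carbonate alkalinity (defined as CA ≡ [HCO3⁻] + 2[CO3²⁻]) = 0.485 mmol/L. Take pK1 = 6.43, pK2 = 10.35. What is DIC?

CA = [HCO3⁻] + 2[CO3²⁻] = (α₁ + 2α₂)·DIC
At pH 7.00: [H⁺]/K1 = 10^-0.57 = 0.26915, K2/[H⁺] = 10^-3.35 = 0.00044668
α₁ = 1/(1 + 0.26915 + 0.00044668) = 1/1.2696 = 0.7876; α₂ = α₁·K2/[H⁺] = 0.0003518
α₁ + 2α₂ = 0.7884
DIC = CA / (α₁ + 2α₂) = 0.485 / 0.7884 = 0.615 mmol/L

DIC = 0.615 mmol/L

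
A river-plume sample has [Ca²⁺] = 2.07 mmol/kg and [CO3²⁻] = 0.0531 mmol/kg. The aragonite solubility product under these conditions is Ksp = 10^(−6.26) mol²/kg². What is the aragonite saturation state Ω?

Ω = 0.200

Ksp = 10^(−6.26) = 5.495×10^-7
Ω = [Ca²⁺][CO3²⁻]/Ksp = (2.07×10^-3)(0.0531×10^-3) / 5.495×10^-7 = 0.200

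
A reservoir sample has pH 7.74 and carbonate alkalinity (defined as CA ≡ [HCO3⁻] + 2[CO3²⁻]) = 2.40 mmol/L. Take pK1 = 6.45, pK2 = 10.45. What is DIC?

DIC = 2.52 mmol/L

CA = [HCO3⁻] + 2[CO3²⁻] = (α₁ + 2α₂)·DIC
At pH 7.74: [H⁺]/K1 = 10^-1.29 = 0.051286, K2/[H⁺] = 10^-2.71 = 0.0019498
α₁ = 1/(1 + 0.051286 + 0.0019498) = 1/1.0532 = 0.9495; α₂ = α₁·K2/[H⁺] = 0.001851
α₁ + 2α₂ = 0.9532
DIC = CA / (α₁ + 2α₂) = 2.40 / 0.9532 = 2.52 mmol/L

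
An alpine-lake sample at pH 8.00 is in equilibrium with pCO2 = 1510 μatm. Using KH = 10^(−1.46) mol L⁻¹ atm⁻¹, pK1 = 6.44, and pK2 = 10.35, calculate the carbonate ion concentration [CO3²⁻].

[CO2*] = KH · pCO2 = 10^(−1.46) × 1510×10^-6 = 5.236×10^-5 mol/L
α₀ = 1/(1 + K1/[H⁺] + K1K2/[H⁺]²) = 1/(1 + 10^+1.56 + 10^-0.79) = 0.02669
DIC = [CO2*]/α₀ = 5.236×10^-5 / 0.02669 = 1.962 mmol/L
[CO3²⁻] = α₂·DIC; α₂ = 0.004328, so [CO3²⁻] = 0.004328 × 1.962 = 0.00849 mmol/L = 8.49 μmol/L

[CO3²⁻] = 8.49 μmol/L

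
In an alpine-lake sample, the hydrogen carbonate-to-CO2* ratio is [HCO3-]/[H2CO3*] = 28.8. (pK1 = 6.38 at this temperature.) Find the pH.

pH = 7.84

From K1 = [H⁺][HCO3-]/[H2CO3*]:  pH = pK1 + log₁₀([HCO3-]/[H2CO3*])
log₁₀(28.8) = +1.459
pH = 6.38 + (+1.459) = 7.84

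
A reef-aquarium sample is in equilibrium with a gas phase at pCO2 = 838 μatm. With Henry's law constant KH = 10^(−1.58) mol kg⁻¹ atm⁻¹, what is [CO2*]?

KH = 10^(−1.58) = 2.630×10^-2 mol kg⁻¹ atm⁻¹
[CO2*] = KH · pCO2 = 2.630×10^-2 × 838×10^-6 atm = 2.20×10^-5 mol/kg

[CO2*] = 22.0 μmol/kg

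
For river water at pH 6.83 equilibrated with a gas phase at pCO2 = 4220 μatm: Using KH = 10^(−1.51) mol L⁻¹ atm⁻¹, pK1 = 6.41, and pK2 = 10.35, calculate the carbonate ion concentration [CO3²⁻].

[CO3²⁻] = 0.104 μmol/L

[CO2*] = KH · pCO2 = 10^(−1.51) × 4220×10^-6 = 1.304×10^-4 mol/L
α₀ = 1/(1 + K1/[H⁺] + K1K2/[H⁺]²) = 1/(1 + 10^+0.42 + 10^-3.10) = 0.2754
DIC = [CO2*]/α₀ = 1.304×10^-4 / 0.2754 = 0.4735 mmol/L
[CO3²⁻] = α₂·DIC; α₂ = 0.0002188, so [CO3²⁻] = 0.0002188 × 0.4735 = 0.000104 mmol/L = 0.104 μmol/L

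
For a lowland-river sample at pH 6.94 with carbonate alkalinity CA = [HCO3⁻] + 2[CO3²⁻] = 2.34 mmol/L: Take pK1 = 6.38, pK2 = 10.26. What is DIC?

DIC = 2.98 mmol/L

CA = [HCO3⁻] + 2[CO3²⁻] = (α₁ + 2α₂)·DIC
At pH 6.94: [H⁺]/K1 = 10^-0.56 = 0.27542, K2/[H⁺] = 10^-3.32 = 0.00047863
α₁ = 1/(1 + 0.27542 + 0.00047863) = 1/1.2759 = 0.7838; α₂ = α₁·K2/[H⁺] = 0.0003751
α₁ + 2α₂ = 0.7845
DIC = CA / (α₁ + 2α₂) = 2.34 / 0.7845 = 2.98 mmol/L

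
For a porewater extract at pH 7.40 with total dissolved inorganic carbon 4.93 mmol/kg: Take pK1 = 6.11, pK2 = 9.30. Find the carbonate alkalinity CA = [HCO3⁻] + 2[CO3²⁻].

CA = 4.75 mmol/kg

CA = [HCO3⁻] + 2[CO3²⁻] = (α₁ + 2α₂)·DIC
At pH 7.40: [H⁺]/K1 = 10^-1.29 = 0.051286, K2/[H⁺] = 10^-1.90 = 0.012589
α₁ = 1/(1 + 0.051286 + 0.012589) = 1/1.0639 = 0.9400; α₂ = α₁·K2/[H⁺] = 0.01183
α₁ + 2α₂ = 0.9636
CA = 0.9636 × 4.93 = 4.75 mmol/kg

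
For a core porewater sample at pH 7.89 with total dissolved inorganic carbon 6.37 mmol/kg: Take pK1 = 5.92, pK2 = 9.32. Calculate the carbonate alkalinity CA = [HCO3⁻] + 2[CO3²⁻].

CA = 6.53 mmol/kg

CA = [HCO3⁻] + 2[CO3²⁻] = (α₁ + 2α₂)·DIC
At pH 7.89: [H⁺]/K1 = 10^-1.97 = 0.010715, K2/[H⁺] = 10^-1.43 = 0.037154
α₁ = 1/(1 + 0.010715 + 0.037154) = 1/1.0479 = 0.9543; α₂ = α₁·K2/[H⁺] = 0.03546
α₁ + 2α₂ = 1.0252
CA = 1.0252 × 6.37 = 6.53 mmol/kg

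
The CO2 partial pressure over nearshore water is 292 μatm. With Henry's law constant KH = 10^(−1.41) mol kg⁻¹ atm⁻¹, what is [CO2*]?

[CO2*] = 11.4 μmol/kg

KH = 10^(−1.41) = 3.890×10^-2 mol kg⁻¹ atm⁻¹
[CO2*] = KH · pCO2 = 3.890×10^-2 × 292×10^-6 atm = 1.14×10^-5 mol/kg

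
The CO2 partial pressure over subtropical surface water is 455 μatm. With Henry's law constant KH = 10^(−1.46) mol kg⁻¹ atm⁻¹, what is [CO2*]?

[CO2*] = 15.8 μmol/kg

KH = 10^(−1.46) = 3.467×10^-2 mol kg⁻¹ atm⁻¹
[CO2*] = KH · pCO2 = 3.467×10^-2 × 455×10^-6 atm = 1.58×10^-5 mol/kg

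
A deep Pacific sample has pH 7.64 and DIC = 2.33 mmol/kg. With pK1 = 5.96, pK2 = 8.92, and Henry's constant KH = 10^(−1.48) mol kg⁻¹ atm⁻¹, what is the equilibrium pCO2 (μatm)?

α₀ = 1 / (1 + K1/[H⁺] + K1K2/[H⁺]²) = 1 / (1 + 10^+1.68 + 10^+0.40)
   = 1 / (1 + 47.863 + 2.5119) = 1/51.375 = 0.01946
[CO2*] = α₀ × DIC = 0.01946 × 2.33 = 0.04535 mmol/kg
pCO2 = [CO2*]/KH = 4.535×10^-5 / 3.311×10^-2 = 1370 μatm

pCO2 = 1370 μatm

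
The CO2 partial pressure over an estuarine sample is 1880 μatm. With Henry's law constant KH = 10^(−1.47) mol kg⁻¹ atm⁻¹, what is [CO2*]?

[CO2*] = 63.7 μmol/kg

KH = 10^(−1.47) = 3.388×10^-2 mol kg⁻¹ atm⁻¹
[CO2*] = KH · pCO2 = 3.388×10^-2 × 1880×10^-6 atm = 6.37×10^-5 mol/kg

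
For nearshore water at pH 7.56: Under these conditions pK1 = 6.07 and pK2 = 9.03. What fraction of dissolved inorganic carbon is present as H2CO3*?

α₀ = 0.0303

α₀ = 1 / (1 + K1/[H⁺] + K1K2/[H⁺]²) = 1 / (1 + 10^+1.49 + 10^+0.02)
   = 1 / (1 + 30.903 + 1.0471) = 1/32.950 = 0.03035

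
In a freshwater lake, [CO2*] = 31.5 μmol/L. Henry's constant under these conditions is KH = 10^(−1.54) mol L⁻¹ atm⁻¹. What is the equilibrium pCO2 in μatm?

KH = 10^(−1.54) = 2.884×10^-2 mol L⁻¹ atm⁻¹
pCO2 = [CO2*]/KH = 31.5×10^-6 / 2.884×10^-2 = 1.09×10^-3 atm = 1090 μatm

pCO2 = 1090 μatm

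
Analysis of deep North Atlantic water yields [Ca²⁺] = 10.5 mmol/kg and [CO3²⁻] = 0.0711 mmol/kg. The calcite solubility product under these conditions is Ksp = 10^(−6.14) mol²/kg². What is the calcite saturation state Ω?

Ω = 1.03

Ksp = 10^(−6.14) = 7.244×10^-7
Ω = [Ca²⁺][CO3²⁻]/Ksp = (10.5×10^-3)(0.0711×10^-3) / 7.244×10^-7 = 1.03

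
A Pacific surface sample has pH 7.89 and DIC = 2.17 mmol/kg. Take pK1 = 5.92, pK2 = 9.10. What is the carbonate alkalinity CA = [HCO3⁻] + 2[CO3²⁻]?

CA = [HCO3⁻] + 2[CO3²⁻] = (α₁ + 2α₂)·DIC
At pH 7.89: [H⁺]/K1 = 10^-1.97 = 0.010715, K2/[H⁺] = 10^-1.21 = 0.061660
α₁ = 1/(1 + 0.010715 + 0.061660) = 1/1.0724 = 0.9325; α₂ = α₁·K2/[H⁺] = 0.05750
α₁ + 2α₂ = 1.0475
CA = 1.0475 × 2.17 = 2.27 mmol/kg

CA = 2.27 mmol/kg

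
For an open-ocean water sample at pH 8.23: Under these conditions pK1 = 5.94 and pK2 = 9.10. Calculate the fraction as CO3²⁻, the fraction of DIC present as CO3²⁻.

α₂ = 0.118

α₂ = 1 / (1 + [H⁺]/K2 + [H⁺]²/(K1K2)) = 1 / (1 + 10^+0.87 + 10^-1.42)
   = 1 / (1 + 7.4131 + 0.038019) = 1/8.4511 = 0.1183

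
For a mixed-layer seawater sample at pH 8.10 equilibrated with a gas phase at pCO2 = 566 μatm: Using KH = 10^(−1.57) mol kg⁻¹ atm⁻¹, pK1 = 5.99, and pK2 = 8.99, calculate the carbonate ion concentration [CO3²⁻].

[CO3²⁻] = 0.253 mmol/kg

[CO2*] = KH · pCO2 = 10^(−1.57) × 566×10^-6 = 1.523×10^-5 mol/kg
α₀ = 1/(1 + K1/[H⁺] + K1K2/[H⁺]²) = 1/(1 + 10^+2.11 + 10^+1.22) = 0.006830
DIC = [CO2*]/α₀ = 1.523×10^-5 / 0.006830 = 2.231 mmol/kg
[CO3²⁻] = α₂·DIC; α₂ = 0.1133, so [CO3²⁻] = 0.1133 × 2.231 = 0.253 mmol/kg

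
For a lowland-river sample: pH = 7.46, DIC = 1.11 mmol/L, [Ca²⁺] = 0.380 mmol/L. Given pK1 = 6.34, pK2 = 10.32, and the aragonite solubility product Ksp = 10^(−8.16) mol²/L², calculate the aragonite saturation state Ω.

α₂ = 1 / (1 + [H⁺]/K2 + [H⁺]²/(K1K2)) = 1 / (1 + 10^+2.86 + 10^+1.74)
   = 1 / (1 + 724.44 + 54.954) = 1/780.39 = 0.001281
[CO3²⁻] = α₂ × DIC = 0.001281 × 1.11 = 0.001422 mmol/L = 1.422 μmol/L
Ksp = 10^(−8.16) = 6.918×10^-9
Ω = [Ca²⁺][CO3²⁻]/Ksp = (0.380×10^-3)(1.422×10^-6) / 6.918×10^-9 = 0.0781

Ω = 0.0781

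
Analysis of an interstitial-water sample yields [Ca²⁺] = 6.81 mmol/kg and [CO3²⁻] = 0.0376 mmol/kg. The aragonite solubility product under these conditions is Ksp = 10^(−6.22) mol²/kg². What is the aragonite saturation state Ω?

Ω = 0.425

Ksp = 10^(−6.22) = 6.026×10^-7
Ω = [Ca²⁺][CO3²⁻]/Ksp = (6.81×10^-3)(0.0376×10^-3) / 6.026×10^-7 = 0.425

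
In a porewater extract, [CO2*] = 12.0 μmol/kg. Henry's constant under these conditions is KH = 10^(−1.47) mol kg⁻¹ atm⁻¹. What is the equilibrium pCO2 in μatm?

pCO2 = 354 μatm

KH = 10^(−1.47) = 3.388×10^-2 mol kg⁻¹ atm⁻¹
pCO2 = [CO2*]/KH = 12.0×10^-6 / 3.388×10^-2 = 3.54×10^-4 atm = 354 μatm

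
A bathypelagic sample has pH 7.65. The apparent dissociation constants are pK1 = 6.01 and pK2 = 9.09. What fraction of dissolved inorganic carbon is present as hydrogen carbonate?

α₁ = 0.944

α₁ = 1 / (1 + [H⁺]/K1 + K2/[H⁺]) = 1 / (1 + 10^-1.64 + 10^-1.44)
   = 1 / (1 + 0.022909 + 0.036308) = 1/1.0592 = 0.9441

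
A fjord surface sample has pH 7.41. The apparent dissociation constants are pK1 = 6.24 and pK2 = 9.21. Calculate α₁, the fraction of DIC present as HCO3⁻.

α₁ = 0.923

α₁ = 1 / (1 + [H⁺]/K1 + K2/[H⁺]) = 1 / (1 + 10^-1.17 + 10^-1.80)
   = 1 / (1 + 0.067608 + 0.015849) = 1/1.0835 = 0.9230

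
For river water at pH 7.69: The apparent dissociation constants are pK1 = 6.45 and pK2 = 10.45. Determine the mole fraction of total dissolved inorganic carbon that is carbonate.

α₂ = 1 / (1 + [H⁺]/K2 + [H⁺]²/(K1K2)) = 1 / (1 + 10^+2.76 + 10^+1.52)
   = 1 / (1 + 575.44 + 33.113) = 1/609.55 = 0.001641

α₂ = 0.00164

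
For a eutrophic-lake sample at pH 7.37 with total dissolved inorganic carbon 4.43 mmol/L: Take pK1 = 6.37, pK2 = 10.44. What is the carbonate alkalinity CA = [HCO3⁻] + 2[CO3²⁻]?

CA = 4.03 mmol/L

CA = [HCO3⁻] + 2[CO3²⁻] = (α₁ + 2α₂)·DIC
At pH 7.37: [H⁺]/K1 = 10^-1.00 = 0.10000, K2/[H⁺] = 10^-3.07 = 0.00085114
α₁ = 1/(1 + 0.10000 + 0.00085114) = 1/1.1009 = 0.9084; α₂ = α₁·K2/[H⁺] = 0.0007732
α₁ + 2α₂ = 0.9099
CA = 0.9099 × 4.43 = 4.03 mmol/L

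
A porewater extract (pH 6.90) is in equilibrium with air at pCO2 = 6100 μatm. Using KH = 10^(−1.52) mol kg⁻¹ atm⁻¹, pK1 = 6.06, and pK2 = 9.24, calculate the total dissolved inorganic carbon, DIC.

DIC = 1.46 mmol/kg

[CO2*] = KH · pCO2 = 10^(−1.52) × 6100×10^-6 = 1.842×10^-4 mol/kg
α₀ = 1/(1 + K1/[H⁺] + K1K2/[H⁺]²) = 1/(1 + 10^+0.84 + 10^-1.50) = 0.1258
DIC = [CO2*]/α₀ = 1.842×10^-4 / 0.1258 = 1.46 mmol/kg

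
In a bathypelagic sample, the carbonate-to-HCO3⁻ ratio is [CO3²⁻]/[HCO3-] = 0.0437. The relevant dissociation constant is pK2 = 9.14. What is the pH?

pH = 7.78

From K2 = [H⁺][CO3²⁻]/[HCO3-]:  pH = pK2 + log₁₀([CO3²⁻]/[HCO3-])
log₁₀(0.0437) = -1.360
pH = 9.14 + (-1.360) = 7.78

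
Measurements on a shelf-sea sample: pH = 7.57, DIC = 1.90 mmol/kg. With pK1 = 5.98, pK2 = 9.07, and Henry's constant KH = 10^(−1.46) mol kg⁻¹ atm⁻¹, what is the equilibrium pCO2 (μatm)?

α₀ = 1 / (1 + K1/[H⁺] + K1K2/[H⁺]²) = 1 / (1 + 10^+1.59 + 10^+0.09)
   = 1 / (1 + 38.905 + 1.2303) = 1/41.135 = 0.02431
[CO2*] = α₀ × DIC = 0.02431 × 1.90 = 0.04619 mmol/kg
pCO2 = [CO2*]/KH = 4.619×10^-5 / 3.467×10^-2 = 1330 μatm

pCO2 = 1330 μatm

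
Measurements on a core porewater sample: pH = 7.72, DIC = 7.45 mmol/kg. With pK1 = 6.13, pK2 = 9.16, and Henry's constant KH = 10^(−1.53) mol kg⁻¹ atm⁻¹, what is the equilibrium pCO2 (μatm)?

α₀ = 1 / (1 + K1/[H⁺] + K1K2/[H⁺]²) = 1 / (1 + 10^+1.59 + 10^+0.15)
   = 1 / (1 + 38.905 + 1.4125) = 1/41.317 = 0.02420
[CO2*] = α₀ × DIC = 0.02420 × 7.45 = 0.1803 mmol/kg
pCO2 = [CO2*]/KH = 1.803×10^-4 / 2.951×10^-2 = 6110 μatm

pCO2 = 6110 μatm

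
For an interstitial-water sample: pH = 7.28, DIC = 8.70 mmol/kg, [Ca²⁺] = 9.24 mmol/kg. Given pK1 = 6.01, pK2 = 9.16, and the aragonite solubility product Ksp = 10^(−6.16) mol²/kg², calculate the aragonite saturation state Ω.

α₂ = 1 / (1 + [H⁺]/K2 + [H⁺]²/(K1K2)) = 1 / (1 + 10^+1.88 + 10^+0.61)
   = 1 / (1 + 75.858 + 4.0738) = 1/80.932 = 0.01236
[CO3²⁻] = α₂ × DIC = 0.01236 × 8.70 = 0.1075 mmol/kg
Ksp = 10^(−6.16) = 6.918×10^-7
Ω = [Ca²⁺][CO3²⁻]/Ksp = (9.24×10^-3)(1.075×10^-4) / 6.918×10^-7 = 1.44

Ω = 1.44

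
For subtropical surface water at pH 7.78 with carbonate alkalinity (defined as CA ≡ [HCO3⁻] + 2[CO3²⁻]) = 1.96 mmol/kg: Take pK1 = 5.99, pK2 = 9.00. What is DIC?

CA = [HCO3⁻] + 2[CO3²⁻] = (α₁ + 2α₂)·DIC
At pH 7.78: [H⁺]/K1 = 10^-1.79 = 0.016218, K2/[H⁺] = 10^-1.22 = 0.060256
α₁ = 1/(1 + 0.016218 + 0.060256) = 1/1.0765 = 0.9290; α₂ = α₁·K2/[H⁺] = 0.05598
α₁ + 2α₂ = 1.0409
DIC = CA / (α₁ + 2α₂) = 1.96 / 1.0409 = 1.88 mmol/kg

DIC = 1.88 mmol/kg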